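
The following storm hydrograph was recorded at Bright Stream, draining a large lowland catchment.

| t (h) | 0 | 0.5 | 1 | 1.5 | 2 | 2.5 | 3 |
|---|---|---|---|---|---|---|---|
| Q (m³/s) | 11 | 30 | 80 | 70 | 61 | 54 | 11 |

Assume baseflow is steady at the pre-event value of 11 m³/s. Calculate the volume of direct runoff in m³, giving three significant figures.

V ≈ 4.32 × 10^5 m³

Direct-runoff ordinates (Q − Q_b): 0.0, 19.0, 69.0, 59.0, 50.0, 43.0, 0.0 m³/s.
ΣQ_DR = 240.0 m³/s.
With Δt = 0.5 h = 1800 s, V = ΣQ_DR · Δt = 240.0 × 1800 = 4.32 × 10^5 m³.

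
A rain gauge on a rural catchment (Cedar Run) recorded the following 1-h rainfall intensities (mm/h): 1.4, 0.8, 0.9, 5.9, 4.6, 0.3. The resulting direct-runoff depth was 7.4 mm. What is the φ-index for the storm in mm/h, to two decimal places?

Only the 2 blocks with intensity above φ contribute runoff: 5.9, 4.6 mm/h.
Σ(I−φ)·Δt = d  ⇒  (5.9+4.6 − 2φ)·1 = 7.4
φ = (10.50 − 7.4/1) / 2 = 1.55 mm/h.

φ ≈ 1.55 mm/h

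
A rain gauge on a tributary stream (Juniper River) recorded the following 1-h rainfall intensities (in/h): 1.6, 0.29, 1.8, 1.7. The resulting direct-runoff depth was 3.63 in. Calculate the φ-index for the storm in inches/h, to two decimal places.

Only the 3 blocks with intensity above φ contribute runoff: 1.6, 1.8, 1.7 in/h.
Σ(I−φ)·Δt = d  ⇒  (1.6+1.8+1.7 − 3φ)·1 = 3.63
φ = (5.100 − 3.63/1) / 3 = 0.49 in/h.

φ ≈ 0.49 in/h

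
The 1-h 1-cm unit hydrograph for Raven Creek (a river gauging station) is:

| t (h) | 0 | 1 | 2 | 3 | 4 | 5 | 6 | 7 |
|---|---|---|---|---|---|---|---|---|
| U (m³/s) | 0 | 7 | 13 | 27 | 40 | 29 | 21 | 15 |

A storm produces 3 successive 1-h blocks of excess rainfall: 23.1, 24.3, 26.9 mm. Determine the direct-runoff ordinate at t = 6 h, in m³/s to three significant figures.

Q ≈ 227 m³/s

By discrete convolution, Q_j = Σ (P_i / 10 mm) · U_{j−i}.
At t = 6 h (j=6): Q = (23.1/10)·21 + (24.3/10)·29 + (26.9/10)·40 = 227 m³/s.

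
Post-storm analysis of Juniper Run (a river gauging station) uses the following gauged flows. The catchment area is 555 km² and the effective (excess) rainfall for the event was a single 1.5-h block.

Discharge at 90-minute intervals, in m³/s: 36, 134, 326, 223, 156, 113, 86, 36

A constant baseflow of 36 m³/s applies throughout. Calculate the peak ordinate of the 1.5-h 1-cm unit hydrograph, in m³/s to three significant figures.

Direct runoff: 0.0, 98.0, 290.0, 187.0, 120.0, 77.0, 50.0, 0.0 m³/s; ΣQ_DR = 822.0 m³/s, peak = 290.0 m³/s.
Runoff depth d = ΣQ_DR·Δt / A = 822.0 × 5400 / (555 km²) = 7.998 mm.
The 1-cm UH is the DRH scaled by (10 mm)/d, so U_p = 290.0 × 10/7.998 = 363 m³/s.

U_p ≈ 363 m³/s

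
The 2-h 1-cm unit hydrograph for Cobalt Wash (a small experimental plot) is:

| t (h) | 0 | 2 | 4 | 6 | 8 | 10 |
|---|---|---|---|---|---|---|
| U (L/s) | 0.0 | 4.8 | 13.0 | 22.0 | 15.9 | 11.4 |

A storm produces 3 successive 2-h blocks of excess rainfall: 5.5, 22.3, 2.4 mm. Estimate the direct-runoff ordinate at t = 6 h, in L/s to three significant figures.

By discrete convolution, Q_j = Σ (P_i / 10 mm) · U_{j−i}.
At t = 6 h (j=3): Q = (5.5/10)·22.0 + (22.3/10)·13.0 + (2.4/10)·4.8 = 42.2 L/s.

Q ≈ 42.2 L/s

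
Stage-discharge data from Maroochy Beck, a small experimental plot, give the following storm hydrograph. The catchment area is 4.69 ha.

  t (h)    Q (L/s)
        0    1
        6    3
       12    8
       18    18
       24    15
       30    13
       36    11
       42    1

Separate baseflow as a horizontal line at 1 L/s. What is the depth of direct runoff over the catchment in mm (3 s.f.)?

Direct runoff: 0.0, 2.0, 7.0, 17.0, 14.0, 12.0, 10.0, 0.0 L/s; ΣQ_DR = 62.00 L/s.
V = ΣQ_DR · Δt = 62.00 × 21600 s = 1.339 × 10^6 L.
Over A = 4.69 ha, depth = V / A = 28.6 mm.

d ≈ 28.6 mm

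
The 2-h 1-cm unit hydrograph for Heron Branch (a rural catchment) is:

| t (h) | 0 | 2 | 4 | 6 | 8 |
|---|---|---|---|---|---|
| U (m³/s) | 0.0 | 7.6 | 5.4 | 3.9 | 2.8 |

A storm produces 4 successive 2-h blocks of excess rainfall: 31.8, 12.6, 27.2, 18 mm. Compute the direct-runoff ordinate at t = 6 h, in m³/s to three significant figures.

Q ≈ 39.9 m³/s

By discrete convolution, Q_j = Σ (P_i / 10 mm) · U_{j−i}.
At t = 6 h (j=3): Q = (31.8/10)·3.9 + (12.6/10)·5.4 + (27.2/10)·7.6 + (18/10)·0.0 = 39.9 m³/s.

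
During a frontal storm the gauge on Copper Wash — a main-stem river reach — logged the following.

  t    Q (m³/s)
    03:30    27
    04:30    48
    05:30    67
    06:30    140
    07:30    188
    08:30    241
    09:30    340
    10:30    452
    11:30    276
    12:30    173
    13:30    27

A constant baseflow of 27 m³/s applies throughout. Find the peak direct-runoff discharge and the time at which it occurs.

Q_p = 425.0 m³/s at t = 10:30

Subtracting baseflow gives direct-runoff ordinates: 0.0, 21.0, 40.0, 113.0, 161.0, 214.0, 313.0, 425.0, 249.0, 146.0, 0.0 m³/s.
The maximum is 425.0 m³/s, occurring at the reading for t = 10:30.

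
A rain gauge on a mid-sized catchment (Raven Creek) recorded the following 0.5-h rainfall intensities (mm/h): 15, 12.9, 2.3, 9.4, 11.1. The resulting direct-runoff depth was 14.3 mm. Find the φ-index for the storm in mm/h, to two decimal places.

φ ≈ 4.95 mm/h

Only the 4 blocks with intensity above φ contribute runoff: 15, 12.9, 9.4, 11.1 mm/h.
Σ(I−φ)·Δt = d  ⇒  (15+12.9+9.4+11.1 − 4φ)·0.5 = 14.3
φ = (48.40 − 14.3/0.5) / 4 = 4.95 mm/h.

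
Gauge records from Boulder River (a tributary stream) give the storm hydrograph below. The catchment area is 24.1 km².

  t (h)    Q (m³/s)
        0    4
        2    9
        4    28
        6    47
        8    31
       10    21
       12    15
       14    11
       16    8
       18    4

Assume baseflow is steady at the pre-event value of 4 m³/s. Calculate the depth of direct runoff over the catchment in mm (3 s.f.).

d ≈ 41.2 mm

Direct runoff: 0.0, 5.0, 24.0, 43.0, 27.0, 17.0, 11.0, 7.0, 4.0, 0.0 m³/s; ΣQ_DR = 138.0 m³/s.
V = ΣQ_DR · Δt = 138.0 × 7200 s = 9.936 × 10^5 m³.
Over A = 24.1 km², depth = V / A = 41.2 mm.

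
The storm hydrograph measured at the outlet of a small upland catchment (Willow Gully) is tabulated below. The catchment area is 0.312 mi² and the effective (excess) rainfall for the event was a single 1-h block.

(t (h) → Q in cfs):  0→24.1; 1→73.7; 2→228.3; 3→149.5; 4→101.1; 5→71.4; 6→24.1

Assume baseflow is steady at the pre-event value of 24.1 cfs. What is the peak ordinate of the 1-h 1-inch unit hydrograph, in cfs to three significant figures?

Direct runoff: 0.0, 49.6, 204.2, 125.4, 77.0, 47.3, 0.0 cfs; ΣQ_DR = 503.5 cfs, peak = 204.2 cfs.
Runoff depth d = ΣQ_DR·Δt / A = 503.5 × 3600 / (0.312 mi²) = 2.501 in.
The 1-inch UH is the DRH scaled by (1 in)/d, so U_p = 204.2 × 1/2.501 = 81.7 cfs.

U_p ≈ 81.7 cfs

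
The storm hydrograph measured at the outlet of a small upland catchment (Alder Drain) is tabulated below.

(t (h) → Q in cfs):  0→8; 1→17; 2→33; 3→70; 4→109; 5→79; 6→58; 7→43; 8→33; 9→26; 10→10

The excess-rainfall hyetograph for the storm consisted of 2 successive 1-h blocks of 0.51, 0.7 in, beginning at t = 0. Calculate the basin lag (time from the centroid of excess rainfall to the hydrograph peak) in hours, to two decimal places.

t_L ≈ 2.92 h

Centroid of excess rainfall: t_c = Σ P_i·t̄_i / ΣP_i = 1.0785 h (block centres at 0.5, 1.5 h).
Hydrograph peak occurs at t = 4 h, so basin lag t_L = 4 − 1.0785 = 2.92 h.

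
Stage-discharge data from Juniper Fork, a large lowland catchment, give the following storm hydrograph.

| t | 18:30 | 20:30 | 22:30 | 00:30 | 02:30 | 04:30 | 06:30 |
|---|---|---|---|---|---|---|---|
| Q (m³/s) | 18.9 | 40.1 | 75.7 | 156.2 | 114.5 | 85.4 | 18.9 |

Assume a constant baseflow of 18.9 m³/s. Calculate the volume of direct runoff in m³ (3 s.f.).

V ≈ 2.72 × 10^6 m³

Direct-runoff ordinates (Q − Q_b): 0.0, 21.2, 56.8, 137.3, 95.6, 66.5, 0.0 m³/s.
ΣQ_DR = 377.4 m³/s.
With Δt = 2 h = 7200 s, V = ΣQ_DR · Δt = 377.4 × 7200 = 2.72 × 10^6 m³.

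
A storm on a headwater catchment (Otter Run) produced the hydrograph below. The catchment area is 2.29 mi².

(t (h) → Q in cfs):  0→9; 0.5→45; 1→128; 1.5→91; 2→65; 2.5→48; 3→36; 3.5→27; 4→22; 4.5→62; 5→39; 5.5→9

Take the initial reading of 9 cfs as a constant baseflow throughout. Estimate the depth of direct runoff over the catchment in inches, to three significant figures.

d ≈ 0.160 in

Direct runoff: 0.0, 36.0, 119.0, 82.0, 56.0, 39.0, 27.0, 18.0, 13.0, 53.0, 30.0, 0.0 cfs; ΣQ_DR = 473.0 cfs.
V = ΣQ_DR · Δt = 473.0 × 1800 s = 8.514 × 10^5 ft³.
Over A = 2.29 mi², depth = V / A = 0.160 in.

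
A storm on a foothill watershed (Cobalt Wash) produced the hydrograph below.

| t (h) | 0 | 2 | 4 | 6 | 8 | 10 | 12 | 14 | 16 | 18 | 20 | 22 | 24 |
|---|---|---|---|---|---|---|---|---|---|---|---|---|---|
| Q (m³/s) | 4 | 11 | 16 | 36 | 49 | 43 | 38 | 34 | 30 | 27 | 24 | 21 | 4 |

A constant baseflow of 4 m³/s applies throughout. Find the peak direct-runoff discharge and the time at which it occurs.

Subtracting baseflow gives direct-runoff ordinates: 0.0, 7.0, 12.0, 32.0, 45.0, 39.0, 34.0, 30.0, 26.0, 23.0, 20.0, 17.0, 0.0 m³/s.
The maximum is 45.0 m³/s, occurring at the reading for t = 8 h.

Q_p = 45.0 m³/s at t = 8 h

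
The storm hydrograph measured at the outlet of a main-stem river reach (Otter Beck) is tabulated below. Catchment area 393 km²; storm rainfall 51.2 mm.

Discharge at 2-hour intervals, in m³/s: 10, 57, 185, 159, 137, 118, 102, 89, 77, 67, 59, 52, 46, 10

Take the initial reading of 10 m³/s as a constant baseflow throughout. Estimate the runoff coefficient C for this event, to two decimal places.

ΣQ_DR = 1028 m³/s; V = ΣQ_DR·Δt = 7.402 × 10^6 m³.
Runoff depth d = V / A = 18.83 mm.
C = d / P = 18.83 / 51.2 = 0.37.

C ≈ 0.37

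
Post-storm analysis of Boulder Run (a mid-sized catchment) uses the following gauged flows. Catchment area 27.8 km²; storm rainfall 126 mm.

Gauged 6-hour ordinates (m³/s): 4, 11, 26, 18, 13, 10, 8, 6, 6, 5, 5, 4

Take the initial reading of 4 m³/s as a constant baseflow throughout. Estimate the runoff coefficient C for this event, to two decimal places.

C ≈ 0.42

ΣQ_DR = 68.00 m³/s; V = ΣQ_DR·Δt = 1.469 × 10^6 m³.
Runoff depth d = V / A = 52.83 mm.
C = d / P = 52.83 / 126 = 0.42.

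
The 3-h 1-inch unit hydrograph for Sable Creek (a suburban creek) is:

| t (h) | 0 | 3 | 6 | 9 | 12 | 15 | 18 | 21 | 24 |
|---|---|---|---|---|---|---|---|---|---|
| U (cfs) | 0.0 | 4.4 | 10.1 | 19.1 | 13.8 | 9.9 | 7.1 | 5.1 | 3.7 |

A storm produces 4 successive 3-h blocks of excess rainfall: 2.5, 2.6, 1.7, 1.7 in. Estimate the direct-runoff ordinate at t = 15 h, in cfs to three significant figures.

Q ≈ 110 cfs

By discrete convolution, Q_j = Σ (P_i / 1 in) · U_{j−i}.
At t = 15 h (j=5): Q = (2.5/1)·9.9 + (2.6/1)·13.8 + (1.7/1)·19.1 + (1.7/1)·10.1 = 110 cfs.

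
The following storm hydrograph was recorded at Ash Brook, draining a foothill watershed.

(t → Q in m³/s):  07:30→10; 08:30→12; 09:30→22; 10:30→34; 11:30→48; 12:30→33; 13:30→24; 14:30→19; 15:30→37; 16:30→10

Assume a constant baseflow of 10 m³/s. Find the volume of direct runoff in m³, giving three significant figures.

Direct-runoff ordinates (Q − Q_b): 0.0, 2.0, 12.0, 24.0, 38.0, 23.0, 14.0, 9.0, 27.0, 0.0 m³/s.
ΣQ_DR = 149.0 m³/s.
With Δt = 1 h = 3600 s, V = ΣQ_DR · Δt = 149.0 × 3600 = 5.36 × 10^5 m³.

V ≈ 5.36 × 10^5 m³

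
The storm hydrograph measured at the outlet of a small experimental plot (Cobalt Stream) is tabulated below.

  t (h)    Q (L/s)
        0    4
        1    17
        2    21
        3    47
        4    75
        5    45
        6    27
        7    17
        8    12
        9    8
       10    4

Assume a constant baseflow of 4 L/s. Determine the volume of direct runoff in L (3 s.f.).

V ≈ 8.39 × 10^5 L

Direct-runoff ordinates (Q − Q_b): 0.0, 13.0, 17.0, 43.0, 71.0, 41.0, 23.0, 13.0, 8.0, 4.0, 0.0 L/s.
ΣQ_DR = 233.0 L/s.
With Δt = 1 h = 3600 s, V = ΣQ_DR · Δt = 233.0 × 3600 = 8.39 × 10^5 L.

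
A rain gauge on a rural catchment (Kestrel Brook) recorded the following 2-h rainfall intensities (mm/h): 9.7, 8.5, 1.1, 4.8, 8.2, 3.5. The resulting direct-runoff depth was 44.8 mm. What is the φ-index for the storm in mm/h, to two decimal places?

φ ≈ 2.46 mm/h

Only the 5 blocks with intensity above φ contribute runoff: 9.7, 8.5, 4.8, 8.2, 3.5 mm/h.
Σ(I−φ)·Δt = d  ⇒  (9.7+8.5+4.8+8.2+3.5 − 5φ)·2 = 44.8
φ = (34.70 − 44.8/2) / 5 = 2.46 mm/h.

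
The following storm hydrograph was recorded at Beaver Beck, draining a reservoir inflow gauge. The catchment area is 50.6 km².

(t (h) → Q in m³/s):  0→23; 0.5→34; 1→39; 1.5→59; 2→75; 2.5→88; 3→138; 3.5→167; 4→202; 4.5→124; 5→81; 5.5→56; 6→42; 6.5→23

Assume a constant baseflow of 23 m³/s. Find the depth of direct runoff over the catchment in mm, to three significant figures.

d ≈ 29.5 mm

Direct runoff: 0.0, 11.0, 16.0, 36.0, 52.0, 65.0, 115.0, 144.0, 179.0, 101.0, 58.0, 33.0, 19.0, 0.0 m³/s; ΣQ_DR = 829.0 m³/s.
V = ΣQ_DR · Δt = 829.0 × 1800 s = 1.492 × 10^6 m³.
Over A = 50.6 km², depth = V / A = 29.5 mm.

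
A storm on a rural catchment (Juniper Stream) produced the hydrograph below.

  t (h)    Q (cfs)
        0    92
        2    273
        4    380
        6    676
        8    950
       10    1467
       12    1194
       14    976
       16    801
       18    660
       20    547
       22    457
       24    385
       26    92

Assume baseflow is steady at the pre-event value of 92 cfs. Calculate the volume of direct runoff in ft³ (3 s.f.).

V ≈ 5.52 × 10^7 ft³

Direct-runoff ordinates (Q − Q_b): 0.0, 181.0, 288.0, 584.0, 858.0, 1375.0, 1102.0, 884.0, 709.0, 568.0, 455.0, 365.0, 293.0, 0.0 cfs.
ΣQ_DR = 7662 cfs.
With Δt = 2 h = 7200 s, V = ΣQ_DR · Δt = 7662 × 7200 = 5.52 × 10^7 ft³.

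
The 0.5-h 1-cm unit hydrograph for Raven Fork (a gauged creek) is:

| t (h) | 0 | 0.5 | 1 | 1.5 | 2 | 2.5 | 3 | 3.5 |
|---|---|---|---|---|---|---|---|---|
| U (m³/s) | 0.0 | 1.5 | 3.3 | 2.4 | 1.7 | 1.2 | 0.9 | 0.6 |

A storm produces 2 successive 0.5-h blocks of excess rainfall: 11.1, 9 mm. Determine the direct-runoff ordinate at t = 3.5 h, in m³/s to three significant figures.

By discrete convolution, Q_j = Σ (P_i / 10 mm) · U_{j−i}.
At t = 3.5 h (j=7): Q = (11.1/10)·0.6 + (9/10)·0.9 = 1.48 m³/s.

Q ≈ 1.48 m³/s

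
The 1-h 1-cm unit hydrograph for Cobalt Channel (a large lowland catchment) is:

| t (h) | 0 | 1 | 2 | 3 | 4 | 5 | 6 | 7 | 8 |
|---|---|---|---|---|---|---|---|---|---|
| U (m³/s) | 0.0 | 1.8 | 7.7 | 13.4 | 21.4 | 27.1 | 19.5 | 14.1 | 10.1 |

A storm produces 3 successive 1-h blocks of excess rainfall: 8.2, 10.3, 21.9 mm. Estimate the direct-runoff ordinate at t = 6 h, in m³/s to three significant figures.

By discrete convolution, Q_j = Σ (P_i / 10 mm) · U_{j−i}.
At t = 6 h (j=6): Q = (8.2/10)·19.5 + (10.3/10)·27.1 + (21.9/10)·21.4 = 90.8 m³/s.

Q ≈ 90.8 m³/s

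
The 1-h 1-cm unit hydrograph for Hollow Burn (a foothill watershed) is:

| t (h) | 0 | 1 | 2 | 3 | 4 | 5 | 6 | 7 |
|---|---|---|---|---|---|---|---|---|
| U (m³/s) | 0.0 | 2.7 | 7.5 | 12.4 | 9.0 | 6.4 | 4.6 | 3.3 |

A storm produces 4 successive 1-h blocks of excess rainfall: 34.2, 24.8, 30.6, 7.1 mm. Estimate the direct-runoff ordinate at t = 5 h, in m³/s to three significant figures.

By discrete convolution, Q_j = Σ (P_i / 10 mm) · U_{j−i}.
At t = 5 h (j=5): Q = (34.2/10)·6.4 + (24.8/10)·9.0 + (30.6/10)·12.4 + (7.1/10)·7.5 = 87.5 m³/s.

Q ≈ 87.5 m³/s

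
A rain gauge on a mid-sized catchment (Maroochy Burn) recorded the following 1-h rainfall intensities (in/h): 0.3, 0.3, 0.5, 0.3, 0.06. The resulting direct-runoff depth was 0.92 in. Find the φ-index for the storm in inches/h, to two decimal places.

φ ≈ 0.12 in/h

Only the 4 blocks with intensity above φ contribute runoff: 0.3, 0.3, 0.5, 0.3 in/h.
Σ(I−φ)·Δt = d  ⇒  (0.3+0.3+0.5+0.3 − 4φ)·1 = 0.92
φ = (1.400 − 0.92/1) / 4 = 0.12 in/h.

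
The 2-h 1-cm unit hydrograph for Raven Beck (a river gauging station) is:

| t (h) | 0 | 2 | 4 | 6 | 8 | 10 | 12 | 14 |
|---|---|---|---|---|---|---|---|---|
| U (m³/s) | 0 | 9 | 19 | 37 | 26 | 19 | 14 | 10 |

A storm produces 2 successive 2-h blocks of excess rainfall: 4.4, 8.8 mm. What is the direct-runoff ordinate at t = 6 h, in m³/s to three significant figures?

By discrete convolution, Q_j = Σ (P_i / 10 mm) · U_{j−i}.
At t = 6 h (j=3): Q = (4.4/10)·37 + (8.8/10)·19 = 33.0 m³/s.

Q ≈ 33.0 m³/s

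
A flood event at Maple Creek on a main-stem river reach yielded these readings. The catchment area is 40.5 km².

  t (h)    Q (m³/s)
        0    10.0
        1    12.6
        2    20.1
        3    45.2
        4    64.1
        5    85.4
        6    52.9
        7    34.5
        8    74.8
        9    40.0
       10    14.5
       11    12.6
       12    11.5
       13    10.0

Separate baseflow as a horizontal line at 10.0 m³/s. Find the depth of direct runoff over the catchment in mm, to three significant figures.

d ≈ 31.0 mm

Direct runoff: 0.0, 2.6, 10.1, 35.2, 54.1, 75.4, 42.9, 24.5, 64.8, 30.0, 4.5, 2.6, 1.5, 0.0 m³/s; ΣQ_DR = 348.2 m³/s.
V = ΣQ_DR · Δt = 348.2 × 3600 s = 1.254 × 10^6 m³.
Over A = 40.5 km², depth = V / A = 31.0 mm.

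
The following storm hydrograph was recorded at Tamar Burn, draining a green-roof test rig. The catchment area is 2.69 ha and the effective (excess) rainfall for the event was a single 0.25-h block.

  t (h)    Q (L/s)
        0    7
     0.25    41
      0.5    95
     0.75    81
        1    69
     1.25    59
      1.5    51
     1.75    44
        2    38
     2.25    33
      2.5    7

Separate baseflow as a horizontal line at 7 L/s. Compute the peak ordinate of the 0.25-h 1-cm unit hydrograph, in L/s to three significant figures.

Direct runoff: 0.0, 34.0, 88.0, 74.0, 62.0, 52.0, 44.0, 37.0, 31.0, 26.0, 0.0 L/s; ΣQ_DR = 448.0 L/s, peak = 88.0 L/s.
Runoff depth d = ΣQ_DR·Δt / A = 448.0 × 900 / (2.69 ha) = 14.99 mm.
The 1-cm UH is the DRH scaled by (10 mm)/d, so U_p = 88.0 × 10/14.99 = 58.7 L/s.

U_p ≈ 58.7 L/s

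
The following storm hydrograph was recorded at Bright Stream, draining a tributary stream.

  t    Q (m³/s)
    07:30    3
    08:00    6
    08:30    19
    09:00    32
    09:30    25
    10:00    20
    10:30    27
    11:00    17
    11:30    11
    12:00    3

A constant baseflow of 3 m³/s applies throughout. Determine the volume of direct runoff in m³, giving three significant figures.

V ≈ 2.39 × 10^5 m³

Direct-runoff ordinates (Q − Q_b): 0.0, 3.0, 16.0, 29.0, 22.0, 17.0, 24.0, 14.0, 8.0, 0.0 m³/s.
ΣQ_DR = 133.0 m³/s.
With Δt = 0.5 h = 1800 s, V = ΣQ_DR · Δt = 133.0 × 1800 = 2.39 × 10^5 m³.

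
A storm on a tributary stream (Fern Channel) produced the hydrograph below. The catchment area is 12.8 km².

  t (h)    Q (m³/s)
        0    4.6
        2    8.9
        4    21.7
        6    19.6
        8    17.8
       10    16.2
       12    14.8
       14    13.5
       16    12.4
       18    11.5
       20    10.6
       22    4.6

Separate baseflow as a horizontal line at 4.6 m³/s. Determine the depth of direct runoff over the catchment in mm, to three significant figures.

Direct runoff: 0.0, 4.3, 17.1, 15.0, 13.2, 11.6, 10.2, 8.9, 7.8, 6.9, 6.0, 0.0 m³/s; ΣQ_DR = 101.0 m³/s.
V = ΣQ_DR · Δt = 101.0 × 7200 s = 7.272 × 10^5 m³.
Over A = 12.8 km², depth = V / A = 56.8 mm.

d ≈ 56.8 mm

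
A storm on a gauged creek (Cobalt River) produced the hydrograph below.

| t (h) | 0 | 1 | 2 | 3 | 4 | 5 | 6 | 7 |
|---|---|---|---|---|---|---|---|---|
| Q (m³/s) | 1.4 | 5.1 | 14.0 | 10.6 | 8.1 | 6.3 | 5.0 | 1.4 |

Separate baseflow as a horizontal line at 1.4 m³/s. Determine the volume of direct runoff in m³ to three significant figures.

Direct-runoff ordinates (Q − Q_b): 0.0, 3.7, 12.6, 9.2, 6.7, 4.9, 3.6, 0.0 m³/s.
ΣQ_DR = 40.70 m³/s.
With Δt = 1 h = 3600 s, V = ΣQ_DR · Δt = 40.70 × 3600 = 1.47 × 10^5 m³.

V ≈ 1.47 × 10^5 m³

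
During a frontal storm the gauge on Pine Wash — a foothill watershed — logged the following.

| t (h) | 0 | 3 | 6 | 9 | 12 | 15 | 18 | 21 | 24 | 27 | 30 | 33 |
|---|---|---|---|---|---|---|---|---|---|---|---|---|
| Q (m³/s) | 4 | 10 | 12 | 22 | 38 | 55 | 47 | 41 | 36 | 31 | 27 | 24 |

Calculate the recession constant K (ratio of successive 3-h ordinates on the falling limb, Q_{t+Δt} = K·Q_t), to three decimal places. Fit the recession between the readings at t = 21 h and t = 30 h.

Using the recession-limb readings at t = 21 h and t = 30 h: Q falls from 41 to 27 m³/s over 3 intervals.
K = (Q₂/Q₁)^(1/3) = (27/41)^(1/3) = 0.870.

K ≈ 0.870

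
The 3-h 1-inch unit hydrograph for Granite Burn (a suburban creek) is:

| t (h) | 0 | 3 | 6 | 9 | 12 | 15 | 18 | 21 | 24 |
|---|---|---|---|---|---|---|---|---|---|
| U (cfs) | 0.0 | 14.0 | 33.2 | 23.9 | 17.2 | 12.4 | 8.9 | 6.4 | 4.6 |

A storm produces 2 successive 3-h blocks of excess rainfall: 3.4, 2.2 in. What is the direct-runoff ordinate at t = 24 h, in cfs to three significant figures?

Q ≈ 29.7 cfs

By discrete convolution, Q_j = Σ (P_i / 1 in) · U_{j−i}.
At t = 24 h (j=8): Q = (3.4/1)·4.6 + (2.2/1)·6.4 = 29.7 cfs.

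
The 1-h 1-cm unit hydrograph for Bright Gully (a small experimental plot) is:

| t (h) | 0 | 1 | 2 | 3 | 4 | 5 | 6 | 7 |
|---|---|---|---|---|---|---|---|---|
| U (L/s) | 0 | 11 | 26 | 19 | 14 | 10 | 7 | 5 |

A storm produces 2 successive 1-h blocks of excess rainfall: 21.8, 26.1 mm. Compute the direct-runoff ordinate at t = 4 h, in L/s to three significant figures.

By discrete convolution, Q_j = Σ (P_i / 10 mm) · U_{j−i}.
At t = 4 h (j=4): Q = (21.8/10)·14 + (26.1/10)·19 = 80.1 L/s.

Q ≈ 80.1 L/s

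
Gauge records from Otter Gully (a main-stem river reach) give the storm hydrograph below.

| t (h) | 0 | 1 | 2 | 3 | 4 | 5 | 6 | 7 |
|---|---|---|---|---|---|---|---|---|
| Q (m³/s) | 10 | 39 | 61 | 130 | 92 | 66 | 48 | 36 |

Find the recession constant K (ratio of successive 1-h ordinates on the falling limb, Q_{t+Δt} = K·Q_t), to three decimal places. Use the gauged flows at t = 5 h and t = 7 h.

K ≈ 0.739

Using the recession-limb readings at t = 5 h and t = 7 h: Q falls from 66 to 36 m³/s over 2 intervals.
K = (Q₂/Q₁)^(1/2) = (36/66)^(1/2) = 0.739.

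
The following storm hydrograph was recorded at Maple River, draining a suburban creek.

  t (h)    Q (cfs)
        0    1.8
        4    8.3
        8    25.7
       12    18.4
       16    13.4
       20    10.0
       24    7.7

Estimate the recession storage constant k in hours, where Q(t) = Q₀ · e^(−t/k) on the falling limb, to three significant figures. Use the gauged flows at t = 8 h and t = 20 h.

On the falling limb, Q drops from 25.7 to 10.0 cfs between t = 8 h and t = 20 h (Δt = 12 h).
k = −Δt / ln(Q₂/Q₁) = −12 / ln(10.0/25.7) = 12.7 h.

k ≈ 12.7 h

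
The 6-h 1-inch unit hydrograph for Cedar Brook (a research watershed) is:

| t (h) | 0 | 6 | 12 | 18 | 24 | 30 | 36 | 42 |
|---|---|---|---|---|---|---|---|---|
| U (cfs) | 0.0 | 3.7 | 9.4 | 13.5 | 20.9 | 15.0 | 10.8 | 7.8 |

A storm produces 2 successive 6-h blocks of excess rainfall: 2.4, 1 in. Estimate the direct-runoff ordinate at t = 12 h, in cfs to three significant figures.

By discrete convolution, Q_j = Σ (P_i / 1 in) · U_{j−i}.
At t = 12 h (j=2): Q = (2.4/1)·9.4 + (1/1)·3.7 = 26.3 cfs.

Q ≈ 26.3 cfs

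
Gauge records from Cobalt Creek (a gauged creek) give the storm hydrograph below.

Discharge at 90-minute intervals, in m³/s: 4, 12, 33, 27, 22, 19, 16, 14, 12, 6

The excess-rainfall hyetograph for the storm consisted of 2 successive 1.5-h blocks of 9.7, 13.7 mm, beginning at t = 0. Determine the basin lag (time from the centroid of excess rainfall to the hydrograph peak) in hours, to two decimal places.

Centroid of excess rainfall: t_c = Σ P_i·t̄_i / ΣP_i = 1.6282 h (block centres at 0.75, 2.25 h).
Hydrograph peak occurs at t = 3 h, so basin lag t_L = 3 − 1.6282 = 1.37 h.

t_L ≈ 1.37 h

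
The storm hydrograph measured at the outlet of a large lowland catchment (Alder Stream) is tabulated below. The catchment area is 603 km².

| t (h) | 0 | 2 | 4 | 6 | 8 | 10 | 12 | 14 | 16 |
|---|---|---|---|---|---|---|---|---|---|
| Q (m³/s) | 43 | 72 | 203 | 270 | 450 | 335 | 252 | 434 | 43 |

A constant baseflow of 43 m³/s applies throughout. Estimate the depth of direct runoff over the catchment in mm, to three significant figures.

d ≈ 20.5 mm

Direct runoff: 0.0, 29.0, 160.0, 227.0, 407.0, 292.0, 209.0, 391.0, 0.0 m³/s; ΣQ_DR = 1715 m³/s.
V = ΣQ_DR · Δt = 1715 × 7200 s = 1.235 × 10^7 m³.
Over A = 603 km², depth = V / A = 20.5 mm.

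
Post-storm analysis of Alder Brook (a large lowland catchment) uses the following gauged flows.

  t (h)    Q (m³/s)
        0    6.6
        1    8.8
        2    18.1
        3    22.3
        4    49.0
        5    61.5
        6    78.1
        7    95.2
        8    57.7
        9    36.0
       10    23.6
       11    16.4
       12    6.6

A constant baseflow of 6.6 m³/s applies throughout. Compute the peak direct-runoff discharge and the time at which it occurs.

Q_p = 88.6 m³/s at t = 7 h

Subtracting baseflow gives direct-runoff ordinates: 0.0, 2.2, 11.5, 15.7, 42.4, 54.9, 71.5, 88.6, 51.1, 29.4, 17.0, 9.8, 0.0 m³/s.
The maximum is 88.6 m³/s, occurring at the reading for t = 7 h.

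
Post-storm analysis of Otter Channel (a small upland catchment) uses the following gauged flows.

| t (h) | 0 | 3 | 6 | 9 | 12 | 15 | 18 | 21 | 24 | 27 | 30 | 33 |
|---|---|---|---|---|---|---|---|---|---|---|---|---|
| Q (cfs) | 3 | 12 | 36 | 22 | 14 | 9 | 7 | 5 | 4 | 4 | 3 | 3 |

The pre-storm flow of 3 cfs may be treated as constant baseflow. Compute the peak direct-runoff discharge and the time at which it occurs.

Q_p = 33.0 cfs at t = 6 h

Subtracting baseflow gives direct-runoff ordinates: 0.0, 9.0, 33.0, 19.0, 11.0, 6.0, 4.0, 2.0, 1.0, 1.0, 0.0, 0.0 cfs.
The maximum is 33.0 cfs, occurring at the reading for t = 6 h.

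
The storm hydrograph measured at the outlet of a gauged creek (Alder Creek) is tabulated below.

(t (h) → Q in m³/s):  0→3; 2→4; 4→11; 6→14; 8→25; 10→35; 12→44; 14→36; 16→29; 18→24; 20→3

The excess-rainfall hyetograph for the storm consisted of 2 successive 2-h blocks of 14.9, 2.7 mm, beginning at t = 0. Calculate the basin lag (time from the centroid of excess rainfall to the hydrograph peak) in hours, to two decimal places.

Centroid of excess rainfall: t_c = Σ P_i·t̄_i / ΣP_i = 1.3068 h (block centres at 1, 3 h).
Hydrograph peak occurs at t = 12 h, so basin lag t_L = 12 − 1.3068 = 10.69 h.

t_L ≈ 10.69 h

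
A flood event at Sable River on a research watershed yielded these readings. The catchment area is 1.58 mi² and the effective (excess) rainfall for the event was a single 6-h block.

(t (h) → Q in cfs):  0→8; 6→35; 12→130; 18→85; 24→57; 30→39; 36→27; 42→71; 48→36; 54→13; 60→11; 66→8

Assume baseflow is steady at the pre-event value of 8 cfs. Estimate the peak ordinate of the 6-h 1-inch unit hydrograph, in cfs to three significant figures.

Direct runoff: 0.0, 27.0, 122.0, 77.0, 49.0, 31.0, 19.0, 63.0, 28.0, 5.0, 3.0, 0.0 cfs; ΣQ_DR = 424.0 cfs, peak = 122.0 cfs.
Runoff depth d = ΣQ_DR·Δt / A = 424.0 × 21600 / (1.58 mi²) = 2.495 in.
The 1-inch UH is the DRH scaled by (1 in)/d, so U_p = 122.0 × 1/2.495 = 48.9 cfs.

U_p ≈ 48.9 cfs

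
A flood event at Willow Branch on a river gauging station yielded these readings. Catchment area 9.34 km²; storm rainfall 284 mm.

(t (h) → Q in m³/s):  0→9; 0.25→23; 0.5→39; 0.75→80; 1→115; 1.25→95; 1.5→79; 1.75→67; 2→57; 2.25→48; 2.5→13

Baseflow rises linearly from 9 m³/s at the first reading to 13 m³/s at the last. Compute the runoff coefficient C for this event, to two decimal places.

ΣQ_DR = 504.0 m³/s; V = ΣQ_DR·Δt = 4.536 × 10^5 m³.
Runoff depth d = V / A = 48.57 mm.
C = d / P = 48.57 / 284 = 0.17.

C ≈ 0.17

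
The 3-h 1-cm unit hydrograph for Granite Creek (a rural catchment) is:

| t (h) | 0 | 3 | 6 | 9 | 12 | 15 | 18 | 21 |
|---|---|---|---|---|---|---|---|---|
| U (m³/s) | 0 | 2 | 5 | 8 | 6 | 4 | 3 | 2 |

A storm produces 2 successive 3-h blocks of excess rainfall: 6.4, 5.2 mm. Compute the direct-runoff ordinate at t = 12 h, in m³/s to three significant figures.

Q ≈ 8.00 m³/s

By discrete convolution, Q_j = Σ (P_i / 10 mm) · U_{j−i}.
At t = 12 h (j=4): Q = (6.4/10)·6 + (5.2/10)·8 = 8.00 m³/s.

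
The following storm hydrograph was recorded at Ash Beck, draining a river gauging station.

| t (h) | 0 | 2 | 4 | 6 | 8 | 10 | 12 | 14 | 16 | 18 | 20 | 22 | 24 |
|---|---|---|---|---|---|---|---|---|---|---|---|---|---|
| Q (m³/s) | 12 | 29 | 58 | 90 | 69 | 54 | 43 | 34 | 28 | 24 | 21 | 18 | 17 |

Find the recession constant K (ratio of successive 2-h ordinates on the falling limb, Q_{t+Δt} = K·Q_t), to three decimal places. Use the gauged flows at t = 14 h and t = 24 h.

Using the recession-limb readings at t = 14 h and t = 24 h: Q falls from 34 to 17 m³/s over 5 intervals.
K = (Q₂/Q₁)^(1/5) = (17/34)^(1/5) = 0.871.

K ≈ 0.871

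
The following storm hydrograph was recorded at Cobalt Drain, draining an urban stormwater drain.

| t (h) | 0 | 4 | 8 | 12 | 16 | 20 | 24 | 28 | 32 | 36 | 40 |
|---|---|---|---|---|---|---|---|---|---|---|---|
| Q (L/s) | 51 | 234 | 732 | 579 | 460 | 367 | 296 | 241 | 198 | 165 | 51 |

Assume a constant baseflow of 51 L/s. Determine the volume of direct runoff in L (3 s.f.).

V ≈ 4.05 × 10^7 L

Direct-runoff ordinates (Q − Q_b): 0.0, 183.0, 681.0, 528.0, 409.0, 316.0, 245.0, 190.0, 147.0, 114.0, 0.0 L/s.
ΣQ_DR = 2813 L/s.
With Δt = 4 h = 14400 s, V = ΣQ_DR · Δt = 2813 × 14400 = 4.05 × 10^7 L.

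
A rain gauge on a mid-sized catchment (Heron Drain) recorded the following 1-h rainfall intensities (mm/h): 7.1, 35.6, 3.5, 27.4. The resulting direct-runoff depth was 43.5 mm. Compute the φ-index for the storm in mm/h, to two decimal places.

φ ≈ 9.75 mm/h

Only the 2 blocks with intensity above φ contribute runoff: 35.6, 27.4 mm/h.
Σ(I−φ)·Δt = d  ⇒  (35.6+27.4 − 2φ)·1 = 43.5
φ = (63.00 − 43.5/1) / 2 = 9.75 mm/h.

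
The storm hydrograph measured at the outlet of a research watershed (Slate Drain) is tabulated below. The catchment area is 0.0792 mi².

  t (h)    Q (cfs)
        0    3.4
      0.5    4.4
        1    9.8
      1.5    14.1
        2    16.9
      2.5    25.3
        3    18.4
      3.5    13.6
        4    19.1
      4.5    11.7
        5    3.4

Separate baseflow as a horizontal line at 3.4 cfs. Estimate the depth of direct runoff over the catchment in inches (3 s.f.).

d ≈ 1.00 in

Direct runoff: 0.0, 1.0, 6.4, 10.7, 13.5, 21.9, 15.0, 10.2, 15.7, 8.3, 0.0 cfs; ΣQ_DR = 102.7 cfs.
V = ΣQ_DR · Δt = 102.7 × 1800 s = 1.849 × 10^5 ft³.
Over A = 0.0792 mi², depth = V / A = 1.00 in.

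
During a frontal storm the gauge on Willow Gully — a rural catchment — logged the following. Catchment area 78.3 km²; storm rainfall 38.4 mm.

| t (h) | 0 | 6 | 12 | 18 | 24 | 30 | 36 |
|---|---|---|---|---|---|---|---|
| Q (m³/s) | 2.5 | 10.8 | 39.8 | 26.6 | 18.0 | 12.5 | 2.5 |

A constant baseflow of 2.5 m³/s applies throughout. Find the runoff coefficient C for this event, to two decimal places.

ΣQ_DR = 95.20 m³/s; V = ΣQ_DR·Δt = 2.056 × 10^6 m³.
Runoff depth d = V / A = 26.26 mm.
C = d / P = 26.26 / 38.4 = 0.68.

C ≈ 0.68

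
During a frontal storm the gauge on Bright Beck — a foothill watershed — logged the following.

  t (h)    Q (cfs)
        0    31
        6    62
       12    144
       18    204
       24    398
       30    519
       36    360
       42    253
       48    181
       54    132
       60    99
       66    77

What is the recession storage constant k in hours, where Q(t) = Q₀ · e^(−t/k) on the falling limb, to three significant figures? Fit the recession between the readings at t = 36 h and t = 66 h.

On the falling limb, Q drops from 360 to 77 cfs between t = 36 h and t = 66 h (Δt = 30 h).
k = −Δt / ln(Q₂/Q₁) = −30 / ln(77/360) = 19.5 h.

k ≈ 19.5 h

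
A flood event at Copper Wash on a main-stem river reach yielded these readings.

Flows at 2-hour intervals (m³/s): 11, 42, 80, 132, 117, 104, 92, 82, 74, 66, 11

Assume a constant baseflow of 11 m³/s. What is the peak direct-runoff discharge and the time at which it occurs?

Q_p = 121.0 m³/s at t = 6 h

Subtracting baseflow gives direct-runoff ordinates: 0.0, 31.0, 69.0, 121.0, 106.0, 93.0, 81.0, 71.0, 63.0, 55.0, 0.0 m³/s.
The maximum is 121.0 m³/s, occurring at the reading for t = 6 h.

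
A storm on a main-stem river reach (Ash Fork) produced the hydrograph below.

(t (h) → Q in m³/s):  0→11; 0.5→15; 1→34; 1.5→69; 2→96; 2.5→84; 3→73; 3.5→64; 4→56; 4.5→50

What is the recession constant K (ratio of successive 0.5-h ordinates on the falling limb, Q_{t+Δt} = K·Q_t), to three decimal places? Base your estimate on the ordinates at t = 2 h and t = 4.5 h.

Using the recession-limb readings at t = 2 h and t = 4.5 h: Q falls from 96 to 50 m³/s over 5 intervals.
K = (Q₂/Q₁)^(1/5) = (50/96)^(1/5) = 0.878.

K ≈ 0.878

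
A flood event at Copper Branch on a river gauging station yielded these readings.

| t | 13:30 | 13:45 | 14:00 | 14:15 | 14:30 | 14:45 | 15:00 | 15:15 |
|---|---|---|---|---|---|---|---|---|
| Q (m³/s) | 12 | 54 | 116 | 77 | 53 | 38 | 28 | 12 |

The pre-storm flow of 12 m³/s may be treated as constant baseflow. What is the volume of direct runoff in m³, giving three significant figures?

Direct-runoff ordinates (Q − Q_b): 0.0, 42.0, 104.0, 65.0, 41.0, 26.0, 16.0, 0.0 m³/s.
ΣQ_DR = 294.0 m³/s.
With Δt = 0.25 h = 900 s, V = ΣQ_DR · Δt = 294.0 × 900 = 2.65 × 10^5 m³.

V ≈ 2.65 × 10^5 m³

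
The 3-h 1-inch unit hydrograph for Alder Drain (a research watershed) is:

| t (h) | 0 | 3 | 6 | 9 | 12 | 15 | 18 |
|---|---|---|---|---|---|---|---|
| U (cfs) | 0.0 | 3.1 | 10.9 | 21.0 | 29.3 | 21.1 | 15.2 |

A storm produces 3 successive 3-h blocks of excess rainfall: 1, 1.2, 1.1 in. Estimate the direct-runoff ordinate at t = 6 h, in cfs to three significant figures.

Q ≈ 14.6 cfs

By discrete convolution, Q_j = Σ (P_i / 1 in) · U_{j−i}.
At t = 6 h (j=2): Q = (1/1)·10.9 + (1.2/1)·3.1 + (1.1/1)·0.0 = 14.6 cfs.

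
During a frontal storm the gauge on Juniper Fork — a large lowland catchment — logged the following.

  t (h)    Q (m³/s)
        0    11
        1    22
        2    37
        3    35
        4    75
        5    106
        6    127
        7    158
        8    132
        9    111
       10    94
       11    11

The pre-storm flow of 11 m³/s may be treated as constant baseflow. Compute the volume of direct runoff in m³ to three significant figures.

Direct-runoff ordinates (Q − Q_b): 0.0, 11.0, 26.0, 24.0, 64.0, 95.0, 116.0, 147.0, 121.0, 100.0, 83.0, 0.0 m³/s.
ΣQ_DR = 787.0 m³/s.
With Δt = 1 h = 3600 s, V = ΣQ_DR · Δt = 787.0 × 3600 = 2.83 × 10^6 m³.

V ≈ 2.83 × 10^6 m³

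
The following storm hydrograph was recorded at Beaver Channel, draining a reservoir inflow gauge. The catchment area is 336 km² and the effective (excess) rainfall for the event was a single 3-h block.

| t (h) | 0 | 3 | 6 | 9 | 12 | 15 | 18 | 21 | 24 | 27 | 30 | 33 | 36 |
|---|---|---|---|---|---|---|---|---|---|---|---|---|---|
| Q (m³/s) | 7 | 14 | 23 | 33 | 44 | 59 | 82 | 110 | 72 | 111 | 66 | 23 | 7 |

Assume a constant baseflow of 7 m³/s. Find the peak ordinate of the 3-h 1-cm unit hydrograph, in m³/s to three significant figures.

U_p ≈ 57.8 m³/s

Direct runoff: 0.0, 7.0, 16.0, 26.0, 37.0, 52.0, 75.0, 103.0, 65.0, 104.0, 59.0, 16.0, 0.0 m³/s; ΣQ_DR = 560.0 m³/s, peak = 104.0 m³/s.
Runoff depth d = ΣQ_DR·Δt / A = 560.0 × 10800 / (336 km²) = 18.00 mm.
The 1-cm UH is the DRH scaled by (10 mm)/d, so U_p = 104.0 × 10/18.00 = 57.8 m³/s.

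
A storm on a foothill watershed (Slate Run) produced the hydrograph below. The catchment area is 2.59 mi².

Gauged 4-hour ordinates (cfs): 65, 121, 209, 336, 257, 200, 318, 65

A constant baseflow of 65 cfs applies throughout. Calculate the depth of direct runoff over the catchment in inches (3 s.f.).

Direct runoff: 0.0, 56.0, 144.0, 271.0, 192.0, 135.0, 253.0, 0.0 cfs; ΣQ_DR = 1051 cfs.
V = ΣQ_DR · Δt = 1051 × 14400 s = 1.513 × 10^7 ft³.
Over A = 2.59 mi², depth = V / A = 2.52 in.

d ≈ 2.52 in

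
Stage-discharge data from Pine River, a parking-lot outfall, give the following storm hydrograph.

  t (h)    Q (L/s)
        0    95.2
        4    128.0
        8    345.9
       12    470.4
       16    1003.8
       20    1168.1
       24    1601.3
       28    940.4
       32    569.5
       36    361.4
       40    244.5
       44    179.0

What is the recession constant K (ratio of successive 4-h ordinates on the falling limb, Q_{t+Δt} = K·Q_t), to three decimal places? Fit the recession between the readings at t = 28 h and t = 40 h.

Using the recession-limb readings at t = 28 h and t = 40 h: Q falls from 940.4 to 244.5 L/s over 3 intervals.
K = (Q₂/Q₁)^(1/3) = (244.5/940.4)^(1/3) = 0.638.

K ≈ 0.638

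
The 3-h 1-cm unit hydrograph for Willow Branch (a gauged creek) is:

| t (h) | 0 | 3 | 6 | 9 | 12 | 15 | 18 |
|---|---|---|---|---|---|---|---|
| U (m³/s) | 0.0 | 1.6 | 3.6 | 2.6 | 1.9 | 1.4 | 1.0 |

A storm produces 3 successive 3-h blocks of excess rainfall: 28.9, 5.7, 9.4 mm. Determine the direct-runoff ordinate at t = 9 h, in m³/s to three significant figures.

By discrete convolution, Q_j = Σ (P_i / 10 mm) · U_{j−i}.
At t = 9 h (j=3): Q = (28.9/10)·2.6 + (5.7/10)·3.6 + (9.4/10)·1.6 = 11.1 m³/s.

Q ≈ 11.1 m³/s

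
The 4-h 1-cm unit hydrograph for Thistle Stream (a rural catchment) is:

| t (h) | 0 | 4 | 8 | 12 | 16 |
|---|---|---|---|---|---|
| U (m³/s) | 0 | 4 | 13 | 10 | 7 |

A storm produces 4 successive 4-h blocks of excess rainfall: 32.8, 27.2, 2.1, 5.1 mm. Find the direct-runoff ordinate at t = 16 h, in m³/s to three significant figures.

Q ≈ 54.9 m³/s

By discrete convolution, Q_j = Σ (P_i / 10 mm) · U_{j−i}.
At t = 16 h (j=4): Q = (32.8/10)·7 + (27.2/10)·10 + (2.1/10)·13 + (5.1/10)·4 = 54.9 m³/s.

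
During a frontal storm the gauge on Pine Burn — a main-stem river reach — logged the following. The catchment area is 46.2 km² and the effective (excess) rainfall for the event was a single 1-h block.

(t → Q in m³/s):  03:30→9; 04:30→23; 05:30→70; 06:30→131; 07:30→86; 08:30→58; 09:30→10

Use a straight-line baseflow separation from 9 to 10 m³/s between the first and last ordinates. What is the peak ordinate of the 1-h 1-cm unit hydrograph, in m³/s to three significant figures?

U_p ≈ 48.7 m³/s

Direct runoff: 0.00, 13.83, 60.67, 121.50, 76.33, 48.17, 0.00 m³/s; ΣQ_DR = 320.5 m³/s, peak = 121.50 m³/s.
Runoff depth d = ΣQ_DR·Δt / A = 320.5 × 3600 / (46.2 km²) = 24.97 mm.
The 1-cm UH is the DRH scaled by (10 mm)/d, so U_p = 121.50 × 10/24.97 = 48.7 m³/s.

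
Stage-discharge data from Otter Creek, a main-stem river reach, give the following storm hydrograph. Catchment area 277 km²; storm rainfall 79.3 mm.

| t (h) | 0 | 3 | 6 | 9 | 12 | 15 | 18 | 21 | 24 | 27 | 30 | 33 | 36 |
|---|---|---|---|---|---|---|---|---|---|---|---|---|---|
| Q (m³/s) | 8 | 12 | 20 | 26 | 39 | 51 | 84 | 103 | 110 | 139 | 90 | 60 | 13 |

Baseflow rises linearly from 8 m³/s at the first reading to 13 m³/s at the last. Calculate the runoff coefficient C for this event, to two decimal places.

C ≈ 0.30

ΣQ_DR = 618.5 m³/s; V = ΣQ_DR·Δt = 6.680 × 10^6 m³.
Runoff depth d = V / A = 24.11 mm.
C = d / P = 24.11 / 79.3 = 0.30.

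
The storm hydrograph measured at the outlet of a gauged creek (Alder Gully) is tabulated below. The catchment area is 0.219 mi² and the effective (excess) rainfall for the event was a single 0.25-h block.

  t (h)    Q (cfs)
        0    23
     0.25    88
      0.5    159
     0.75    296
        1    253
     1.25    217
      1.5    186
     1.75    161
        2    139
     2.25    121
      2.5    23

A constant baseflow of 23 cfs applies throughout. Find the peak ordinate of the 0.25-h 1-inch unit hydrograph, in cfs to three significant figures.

U_p ≈ 109 cfs

Direct runoff: 0.0, 65.0, 136.0, 273.0, 230.0, 194.0, 163.0, 138.0, 116.0, 98.0, 0.0 cfs; ΣQ_DR = 1413 cfs, peak = 273.0 cfs.
Runoff depth d = ΣQ_DR·Δt / A = 1413 × 900 / (0.219 mi²) = 2.500 in.
The 1-inch UH is the DRH scaled by (1 in)/d, so U_p = 273.0 × 1/2.500 = 109 cfs.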